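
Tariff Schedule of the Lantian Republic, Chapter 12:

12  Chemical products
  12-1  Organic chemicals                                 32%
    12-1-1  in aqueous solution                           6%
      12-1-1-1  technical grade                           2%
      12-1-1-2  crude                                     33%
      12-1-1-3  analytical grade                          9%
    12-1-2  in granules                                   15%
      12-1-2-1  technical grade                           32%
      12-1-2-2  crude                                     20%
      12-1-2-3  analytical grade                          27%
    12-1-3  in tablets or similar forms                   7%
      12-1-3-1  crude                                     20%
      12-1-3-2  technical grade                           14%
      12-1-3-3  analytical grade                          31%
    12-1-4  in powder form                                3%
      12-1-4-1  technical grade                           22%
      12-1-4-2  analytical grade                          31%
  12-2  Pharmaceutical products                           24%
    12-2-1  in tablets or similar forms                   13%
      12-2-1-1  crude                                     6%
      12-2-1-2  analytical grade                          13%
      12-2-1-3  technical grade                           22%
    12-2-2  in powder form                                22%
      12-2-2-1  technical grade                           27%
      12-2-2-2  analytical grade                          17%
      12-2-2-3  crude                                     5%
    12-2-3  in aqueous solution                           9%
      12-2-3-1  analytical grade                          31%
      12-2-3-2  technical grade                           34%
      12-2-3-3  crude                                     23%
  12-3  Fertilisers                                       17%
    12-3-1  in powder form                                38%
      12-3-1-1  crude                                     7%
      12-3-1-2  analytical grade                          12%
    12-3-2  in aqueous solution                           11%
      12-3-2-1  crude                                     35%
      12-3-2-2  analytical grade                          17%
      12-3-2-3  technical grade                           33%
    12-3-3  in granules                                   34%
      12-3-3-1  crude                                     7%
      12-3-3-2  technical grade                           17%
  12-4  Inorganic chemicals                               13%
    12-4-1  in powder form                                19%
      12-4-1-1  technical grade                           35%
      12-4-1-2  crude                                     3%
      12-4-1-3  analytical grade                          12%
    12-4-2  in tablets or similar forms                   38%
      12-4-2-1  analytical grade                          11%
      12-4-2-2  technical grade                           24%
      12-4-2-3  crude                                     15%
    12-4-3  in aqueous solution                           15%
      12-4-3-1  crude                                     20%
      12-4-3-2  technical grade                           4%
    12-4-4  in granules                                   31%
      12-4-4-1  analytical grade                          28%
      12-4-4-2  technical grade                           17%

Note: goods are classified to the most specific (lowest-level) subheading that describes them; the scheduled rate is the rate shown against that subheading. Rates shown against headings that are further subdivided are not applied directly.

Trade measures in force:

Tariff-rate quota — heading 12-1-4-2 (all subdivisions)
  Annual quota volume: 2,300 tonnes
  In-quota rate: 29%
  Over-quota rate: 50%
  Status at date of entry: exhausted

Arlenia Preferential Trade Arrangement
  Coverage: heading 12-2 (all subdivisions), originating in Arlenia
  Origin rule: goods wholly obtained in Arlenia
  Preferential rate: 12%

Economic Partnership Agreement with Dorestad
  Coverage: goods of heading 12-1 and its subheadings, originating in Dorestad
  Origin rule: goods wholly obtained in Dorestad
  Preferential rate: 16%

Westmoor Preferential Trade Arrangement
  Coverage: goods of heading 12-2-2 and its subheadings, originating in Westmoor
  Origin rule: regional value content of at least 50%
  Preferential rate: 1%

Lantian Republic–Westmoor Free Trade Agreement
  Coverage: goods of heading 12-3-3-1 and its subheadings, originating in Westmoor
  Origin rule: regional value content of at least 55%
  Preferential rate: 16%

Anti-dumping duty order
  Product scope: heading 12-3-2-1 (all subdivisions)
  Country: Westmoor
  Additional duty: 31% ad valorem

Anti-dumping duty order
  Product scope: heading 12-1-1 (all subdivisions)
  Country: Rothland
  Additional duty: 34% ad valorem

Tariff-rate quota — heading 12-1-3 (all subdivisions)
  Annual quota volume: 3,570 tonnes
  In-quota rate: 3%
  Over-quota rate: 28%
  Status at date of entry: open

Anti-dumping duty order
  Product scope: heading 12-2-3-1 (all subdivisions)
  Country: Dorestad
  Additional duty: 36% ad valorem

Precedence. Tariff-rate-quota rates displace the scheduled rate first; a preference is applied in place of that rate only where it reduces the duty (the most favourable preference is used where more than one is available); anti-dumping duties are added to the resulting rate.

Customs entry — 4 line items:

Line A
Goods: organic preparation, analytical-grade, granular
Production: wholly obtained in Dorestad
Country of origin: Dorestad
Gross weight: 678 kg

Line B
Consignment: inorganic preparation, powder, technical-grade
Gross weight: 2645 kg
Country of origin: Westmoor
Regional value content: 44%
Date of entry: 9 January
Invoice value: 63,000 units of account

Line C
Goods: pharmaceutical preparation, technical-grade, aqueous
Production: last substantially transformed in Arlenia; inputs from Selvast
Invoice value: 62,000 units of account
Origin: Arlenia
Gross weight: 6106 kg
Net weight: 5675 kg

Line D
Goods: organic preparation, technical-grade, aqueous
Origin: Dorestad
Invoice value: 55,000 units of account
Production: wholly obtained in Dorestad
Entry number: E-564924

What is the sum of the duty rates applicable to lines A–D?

87%

Line A: organic → 12-1; granular → 12-1-2; analytical-grade → 12-1-2-3. Scheduled 27%. Dorestad agreement on 12-1: wholly obtained → 16% available; preferential 16%. → 16%.
Line B: inorganic → 12-4; powder → 12-4-1; technical-grade → 12-4-1-1. Scheduled 35%. Westmoor agreement on 12-2-2: 12-4-1-1 not covered; Westmoor agreement on 12-3-3-1: 12-4-1-1 not covered. → 35%.
Line C: pharmaceutical → 12-2; aqueous → 12-2-3; technical-grade → 12-2-3-2. Scheduled 34%. Arlenia agreement on 12-2: not wholly obtained. → 34%.
Line D: organic → 12-1; aqueous → 12-1-1; technical-grade → 12-1-1-1. Scheduled 2%. Dorestad agreement on 12-1: wholly obtained → 16% available; preference 16% not lower than 2% → no reduction. → 2%.
Sum: 16% + 35% + 34% + 2% = 87%.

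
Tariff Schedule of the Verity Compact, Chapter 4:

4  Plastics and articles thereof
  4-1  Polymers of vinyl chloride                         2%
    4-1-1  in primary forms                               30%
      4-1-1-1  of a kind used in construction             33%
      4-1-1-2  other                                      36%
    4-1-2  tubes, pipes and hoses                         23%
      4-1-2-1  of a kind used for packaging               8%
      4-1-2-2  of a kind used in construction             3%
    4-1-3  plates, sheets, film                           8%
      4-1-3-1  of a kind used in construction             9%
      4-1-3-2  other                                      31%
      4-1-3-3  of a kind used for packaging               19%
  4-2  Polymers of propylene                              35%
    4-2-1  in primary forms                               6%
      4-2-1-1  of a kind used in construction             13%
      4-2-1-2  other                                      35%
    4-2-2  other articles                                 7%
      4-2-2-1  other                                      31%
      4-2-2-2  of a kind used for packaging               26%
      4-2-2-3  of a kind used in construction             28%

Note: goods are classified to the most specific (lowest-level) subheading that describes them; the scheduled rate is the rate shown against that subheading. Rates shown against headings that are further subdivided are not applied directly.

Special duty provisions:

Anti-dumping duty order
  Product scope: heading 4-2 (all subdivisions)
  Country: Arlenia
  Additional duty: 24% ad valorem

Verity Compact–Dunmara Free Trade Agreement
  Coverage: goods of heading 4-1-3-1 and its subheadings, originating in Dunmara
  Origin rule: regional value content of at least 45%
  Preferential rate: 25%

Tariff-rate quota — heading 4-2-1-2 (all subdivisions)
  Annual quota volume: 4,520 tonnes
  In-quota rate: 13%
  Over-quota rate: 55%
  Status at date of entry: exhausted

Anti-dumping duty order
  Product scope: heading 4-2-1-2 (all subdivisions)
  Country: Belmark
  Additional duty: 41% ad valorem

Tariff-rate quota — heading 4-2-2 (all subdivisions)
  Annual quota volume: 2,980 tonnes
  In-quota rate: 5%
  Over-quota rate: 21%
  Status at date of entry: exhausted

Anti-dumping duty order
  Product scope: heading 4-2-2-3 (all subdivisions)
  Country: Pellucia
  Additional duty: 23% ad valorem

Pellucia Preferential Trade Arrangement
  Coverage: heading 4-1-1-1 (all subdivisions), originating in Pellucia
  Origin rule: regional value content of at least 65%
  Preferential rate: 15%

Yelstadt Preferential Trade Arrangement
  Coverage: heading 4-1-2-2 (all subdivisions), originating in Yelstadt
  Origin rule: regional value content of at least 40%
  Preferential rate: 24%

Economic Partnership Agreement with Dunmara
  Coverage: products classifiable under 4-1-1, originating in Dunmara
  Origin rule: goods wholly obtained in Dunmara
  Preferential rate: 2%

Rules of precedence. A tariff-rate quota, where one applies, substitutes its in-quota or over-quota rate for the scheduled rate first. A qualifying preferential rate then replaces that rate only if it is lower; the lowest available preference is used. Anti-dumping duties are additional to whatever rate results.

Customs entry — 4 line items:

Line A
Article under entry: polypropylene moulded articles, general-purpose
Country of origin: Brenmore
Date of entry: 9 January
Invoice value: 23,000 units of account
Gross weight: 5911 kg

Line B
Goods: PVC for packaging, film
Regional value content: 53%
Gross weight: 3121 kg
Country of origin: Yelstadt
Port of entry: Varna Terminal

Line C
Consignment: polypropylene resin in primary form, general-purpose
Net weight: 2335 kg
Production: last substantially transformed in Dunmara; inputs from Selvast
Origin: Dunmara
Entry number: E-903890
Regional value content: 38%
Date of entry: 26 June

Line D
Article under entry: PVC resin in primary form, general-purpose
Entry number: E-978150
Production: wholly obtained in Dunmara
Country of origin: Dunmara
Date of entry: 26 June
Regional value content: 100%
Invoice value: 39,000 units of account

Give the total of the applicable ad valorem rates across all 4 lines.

Line A: polypropylene → 4-2; moulded articles → 4-2-2; general-purpose → 4-2-2-1. Scheduled 31%. quota on 4-2-2 exhausted → over-quota 21%. → 21%.
Line B: PVC → 4-1; film → 4-1-3; for packaging → 4-1-3-3. Scheduled 19%. Yelstadt agreement on 4-1-2-2: 4-1-3-3 not covered. → 19%.
Line C: polypropylene → 4-2; resin in primary form → 4-2-1; general-purpose → 4-2-1-2. Scheduled 35%. quota on 4-2-1-2 exhausted → over-quota 55%; Dunmara agreement on 4-1-3-1: 4-2-1-2 not covered; Dunmara agreement on 4-1-1: 4-2-1-2 not covered. → 55%.
Line D: PVC → 4-1; resin in primary form → 4-1-1; general-purpose → 4-1-1-2. Scheduled 36%. Dunmara agreement on 4-1-3-1: 4-1-1-2 not covered; Dunmara agreement on 4-1-1: wholly obtained → 2% available; preferential 2%. → 2%.
Sum: 21% + 19% + 55% + 2% = 97%.

97%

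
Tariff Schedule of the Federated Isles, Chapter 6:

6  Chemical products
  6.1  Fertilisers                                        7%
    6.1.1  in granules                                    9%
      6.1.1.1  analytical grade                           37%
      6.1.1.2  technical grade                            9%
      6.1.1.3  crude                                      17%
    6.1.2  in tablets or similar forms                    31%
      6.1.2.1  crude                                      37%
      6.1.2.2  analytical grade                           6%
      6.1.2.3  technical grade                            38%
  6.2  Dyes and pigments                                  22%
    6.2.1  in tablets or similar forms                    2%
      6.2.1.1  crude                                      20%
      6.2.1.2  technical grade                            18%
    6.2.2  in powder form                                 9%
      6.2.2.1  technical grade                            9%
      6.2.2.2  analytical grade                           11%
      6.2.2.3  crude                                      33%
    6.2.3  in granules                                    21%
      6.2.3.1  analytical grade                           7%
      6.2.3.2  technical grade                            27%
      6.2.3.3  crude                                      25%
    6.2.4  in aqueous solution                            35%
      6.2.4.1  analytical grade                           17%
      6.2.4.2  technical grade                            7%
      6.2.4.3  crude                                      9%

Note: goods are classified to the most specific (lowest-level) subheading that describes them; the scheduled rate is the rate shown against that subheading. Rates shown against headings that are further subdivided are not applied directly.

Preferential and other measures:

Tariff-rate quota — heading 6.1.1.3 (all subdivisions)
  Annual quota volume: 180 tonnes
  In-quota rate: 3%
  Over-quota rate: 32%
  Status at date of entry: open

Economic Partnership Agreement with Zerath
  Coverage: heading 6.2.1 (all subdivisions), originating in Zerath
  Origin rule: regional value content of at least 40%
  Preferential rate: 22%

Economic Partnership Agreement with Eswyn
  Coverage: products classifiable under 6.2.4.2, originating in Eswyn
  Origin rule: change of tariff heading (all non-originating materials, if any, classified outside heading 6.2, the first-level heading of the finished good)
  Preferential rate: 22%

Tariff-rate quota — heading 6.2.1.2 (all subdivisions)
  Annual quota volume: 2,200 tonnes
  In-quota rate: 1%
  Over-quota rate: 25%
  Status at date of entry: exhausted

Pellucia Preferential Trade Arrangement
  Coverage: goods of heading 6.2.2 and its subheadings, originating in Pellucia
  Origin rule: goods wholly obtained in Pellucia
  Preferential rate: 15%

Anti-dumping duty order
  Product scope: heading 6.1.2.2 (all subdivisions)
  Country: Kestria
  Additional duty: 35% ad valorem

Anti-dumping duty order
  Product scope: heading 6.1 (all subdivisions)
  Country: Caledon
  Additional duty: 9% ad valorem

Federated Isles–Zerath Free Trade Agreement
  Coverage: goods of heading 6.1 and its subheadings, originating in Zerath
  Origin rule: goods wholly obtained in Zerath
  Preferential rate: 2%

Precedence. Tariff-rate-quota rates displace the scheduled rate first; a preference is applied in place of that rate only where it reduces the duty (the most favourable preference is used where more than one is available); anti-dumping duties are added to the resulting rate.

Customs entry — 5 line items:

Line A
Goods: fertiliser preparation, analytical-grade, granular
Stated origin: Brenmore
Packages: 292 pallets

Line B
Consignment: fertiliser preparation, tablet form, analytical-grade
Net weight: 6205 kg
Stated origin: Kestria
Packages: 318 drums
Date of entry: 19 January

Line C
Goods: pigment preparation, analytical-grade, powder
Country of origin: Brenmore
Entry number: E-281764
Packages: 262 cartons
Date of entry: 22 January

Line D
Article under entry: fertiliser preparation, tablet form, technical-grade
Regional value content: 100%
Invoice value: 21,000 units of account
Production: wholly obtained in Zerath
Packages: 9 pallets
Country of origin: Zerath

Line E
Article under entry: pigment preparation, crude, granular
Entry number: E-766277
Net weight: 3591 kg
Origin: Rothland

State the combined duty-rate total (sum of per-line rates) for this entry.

Line A: fertiliser → 6.1; granular → 6.1.1; analytical-grade → 6.1.1.1. Scheduled 37%. No special measure applies. → 37%.
Line B: fertiliser → 6.1; tablet form → 6.1.2; analytical-grade → 6.1.2.2. Scheduled 6%. anti-dumping (Kestria, 6.1.2.2): +35%; total 6% + 35% = 41%. → 41%.
Line C: pigment → 6.2; powder → 6.2.2; analytical-grade → 6.2.2.2. Scheduled 11%. No special measure applies. → 11%.
Line D: fertiliser → 6.1; tablet form → 6.1.2; technical-grade → 6.1.2.3. Scheduled 38%. Zerath agreement on 6.2.1: 6.1.2.3 not covered; Zerath agreement on 6.1: wholly obtained → 2% available; preferential 2%. → 2%.
Line E: pigment → 6.2; granular → 6.2.3; crude → 6.2.3.3. Scheduled 25%. No special measure applies. → 25%.
Sum: 37% + 41% + 11% + 2% + 25% = 116%.

116%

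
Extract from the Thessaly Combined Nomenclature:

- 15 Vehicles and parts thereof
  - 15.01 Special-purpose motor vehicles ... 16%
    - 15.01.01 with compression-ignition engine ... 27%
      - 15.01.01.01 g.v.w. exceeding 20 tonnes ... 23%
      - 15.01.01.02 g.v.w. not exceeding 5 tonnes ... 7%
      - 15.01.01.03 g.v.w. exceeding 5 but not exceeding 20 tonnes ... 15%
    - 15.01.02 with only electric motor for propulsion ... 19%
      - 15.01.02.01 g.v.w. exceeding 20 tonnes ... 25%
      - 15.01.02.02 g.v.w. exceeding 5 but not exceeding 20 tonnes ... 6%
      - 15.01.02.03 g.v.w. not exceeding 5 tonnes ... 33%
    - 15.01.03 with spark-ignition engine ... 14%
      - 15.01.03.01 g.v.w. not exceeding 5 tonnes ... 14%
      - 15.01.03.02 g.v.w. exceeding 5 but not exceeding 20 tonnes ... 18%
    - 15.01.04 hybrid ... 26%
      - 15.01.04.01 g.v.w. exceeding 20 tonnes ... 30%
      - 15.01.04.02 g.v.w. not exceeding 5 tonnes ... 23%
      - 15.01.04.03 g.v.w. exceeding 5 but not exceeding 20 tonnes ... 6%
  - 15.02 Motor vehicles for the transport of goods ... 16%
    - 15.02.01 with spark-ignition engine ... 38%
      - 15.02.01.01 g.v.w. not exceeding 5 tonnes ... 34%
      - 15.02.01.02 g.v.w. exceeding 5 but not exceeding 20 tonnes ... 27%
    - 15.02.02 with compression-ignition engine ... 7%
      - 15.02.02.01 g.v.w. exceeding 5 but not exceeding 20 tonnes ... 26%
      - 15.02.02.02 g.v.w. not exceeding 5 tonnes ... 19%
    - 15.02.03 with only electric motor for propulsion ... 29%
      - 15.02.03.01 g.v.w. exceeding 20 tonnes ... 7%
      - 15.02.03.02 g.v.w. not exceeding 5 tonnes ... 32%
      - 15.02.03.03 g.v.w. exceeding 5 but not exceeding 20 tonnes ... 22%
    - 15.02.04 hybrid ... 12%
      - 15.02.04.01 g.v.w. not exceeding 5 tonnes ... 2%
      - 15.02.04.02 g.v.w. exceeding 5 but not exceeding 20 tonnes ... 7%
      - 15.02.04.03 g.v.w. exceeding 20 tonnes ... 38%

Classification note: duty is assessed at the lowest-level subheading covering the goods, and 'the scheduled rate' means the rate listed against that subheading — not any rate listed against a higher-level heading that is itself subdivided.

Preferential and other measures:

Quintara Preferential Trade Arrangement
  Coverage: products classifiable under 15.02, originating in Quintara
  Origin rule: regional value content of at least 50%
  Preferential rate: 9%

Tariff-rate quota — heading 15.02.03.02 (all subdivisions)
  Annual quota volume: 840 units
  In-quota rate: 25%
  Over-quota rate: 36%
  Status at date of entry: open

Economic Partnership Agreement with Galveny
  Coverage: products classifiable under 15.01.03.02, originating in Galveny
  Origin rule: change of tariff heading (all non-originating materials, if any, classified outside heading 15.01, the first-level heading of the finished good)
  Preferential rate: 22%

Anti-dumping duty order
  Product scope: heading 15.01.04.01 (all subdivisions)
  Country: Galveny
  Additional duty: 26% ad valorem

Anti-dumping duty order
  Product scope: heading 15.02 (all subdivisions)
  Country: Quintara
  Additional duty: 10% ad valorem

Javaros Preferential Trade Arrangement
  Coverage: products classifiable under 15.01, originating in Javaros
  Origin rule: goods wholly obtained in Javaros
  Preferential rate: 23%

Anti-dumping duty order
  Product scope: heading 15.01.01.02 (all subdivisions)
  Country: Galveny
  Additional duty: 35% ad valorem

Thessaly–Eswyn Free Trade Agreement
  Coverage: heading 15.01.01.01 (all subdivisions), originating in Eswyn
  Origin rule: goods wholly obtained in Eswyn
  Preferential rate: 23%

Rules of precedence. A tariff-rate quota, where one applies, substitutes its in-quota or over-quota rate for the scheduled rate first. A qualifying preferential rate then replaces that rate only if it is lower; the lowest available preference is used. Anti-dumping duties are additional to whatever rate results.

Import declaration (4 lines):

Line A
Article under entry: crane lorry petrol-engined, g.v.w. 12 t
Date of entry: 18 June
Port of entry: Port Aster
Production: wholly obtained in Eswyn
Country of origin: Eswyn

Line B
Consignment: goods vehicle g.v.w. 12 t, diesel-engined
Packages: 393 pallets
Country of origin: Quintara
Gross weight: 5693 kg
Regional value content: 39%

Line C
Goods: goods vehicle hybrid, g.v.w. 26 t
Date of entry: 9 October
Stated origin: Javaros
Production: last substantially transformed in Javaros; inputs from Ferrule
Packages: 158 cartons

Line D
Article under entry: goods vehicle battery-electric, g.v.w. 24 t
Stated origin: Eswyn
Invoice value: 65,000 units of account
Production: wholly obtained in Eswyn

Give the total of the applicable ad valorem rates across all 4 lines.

Line A: crane lorry → 15.01; petrol-engined → 15.01.03; g.v.w. 12 t → 15.01.03.02. Scheduled 18%. Eswyn agreement on 15.01.01.01: 15.01.03.02 not covered. → 18%.
Line B: goods vehicle → 15.02; diesel-engined → 15.02.02; g.v.w. 12 t → 15.02.02.01. Scheduled 26%. Quintara agreement on 15.02: RVC < 50%; anti-dumping (Quintara, 15.02): +10%; total 26% + 10% = 36%. → 36%.
Line C: goods vehicle → 15.02; hybrid → 15.02.04; g.v.w. 26 t → 15.02.04.03. Scheduled 38%. Javaros agreement on 15.01: 15.02.04.03 not covered. → 38%.
Line D: goods vehicle → 15.02; battery-electric → 15.02.03; g.v.w. 24 t → 15.02.03.01. Scheduled 7%. Eswyn agreement on 15.01.01.01: 15.02.03.01 not covered. → 7%.
Sum: 18% + 36% + 38% + 7% = 99%.

99%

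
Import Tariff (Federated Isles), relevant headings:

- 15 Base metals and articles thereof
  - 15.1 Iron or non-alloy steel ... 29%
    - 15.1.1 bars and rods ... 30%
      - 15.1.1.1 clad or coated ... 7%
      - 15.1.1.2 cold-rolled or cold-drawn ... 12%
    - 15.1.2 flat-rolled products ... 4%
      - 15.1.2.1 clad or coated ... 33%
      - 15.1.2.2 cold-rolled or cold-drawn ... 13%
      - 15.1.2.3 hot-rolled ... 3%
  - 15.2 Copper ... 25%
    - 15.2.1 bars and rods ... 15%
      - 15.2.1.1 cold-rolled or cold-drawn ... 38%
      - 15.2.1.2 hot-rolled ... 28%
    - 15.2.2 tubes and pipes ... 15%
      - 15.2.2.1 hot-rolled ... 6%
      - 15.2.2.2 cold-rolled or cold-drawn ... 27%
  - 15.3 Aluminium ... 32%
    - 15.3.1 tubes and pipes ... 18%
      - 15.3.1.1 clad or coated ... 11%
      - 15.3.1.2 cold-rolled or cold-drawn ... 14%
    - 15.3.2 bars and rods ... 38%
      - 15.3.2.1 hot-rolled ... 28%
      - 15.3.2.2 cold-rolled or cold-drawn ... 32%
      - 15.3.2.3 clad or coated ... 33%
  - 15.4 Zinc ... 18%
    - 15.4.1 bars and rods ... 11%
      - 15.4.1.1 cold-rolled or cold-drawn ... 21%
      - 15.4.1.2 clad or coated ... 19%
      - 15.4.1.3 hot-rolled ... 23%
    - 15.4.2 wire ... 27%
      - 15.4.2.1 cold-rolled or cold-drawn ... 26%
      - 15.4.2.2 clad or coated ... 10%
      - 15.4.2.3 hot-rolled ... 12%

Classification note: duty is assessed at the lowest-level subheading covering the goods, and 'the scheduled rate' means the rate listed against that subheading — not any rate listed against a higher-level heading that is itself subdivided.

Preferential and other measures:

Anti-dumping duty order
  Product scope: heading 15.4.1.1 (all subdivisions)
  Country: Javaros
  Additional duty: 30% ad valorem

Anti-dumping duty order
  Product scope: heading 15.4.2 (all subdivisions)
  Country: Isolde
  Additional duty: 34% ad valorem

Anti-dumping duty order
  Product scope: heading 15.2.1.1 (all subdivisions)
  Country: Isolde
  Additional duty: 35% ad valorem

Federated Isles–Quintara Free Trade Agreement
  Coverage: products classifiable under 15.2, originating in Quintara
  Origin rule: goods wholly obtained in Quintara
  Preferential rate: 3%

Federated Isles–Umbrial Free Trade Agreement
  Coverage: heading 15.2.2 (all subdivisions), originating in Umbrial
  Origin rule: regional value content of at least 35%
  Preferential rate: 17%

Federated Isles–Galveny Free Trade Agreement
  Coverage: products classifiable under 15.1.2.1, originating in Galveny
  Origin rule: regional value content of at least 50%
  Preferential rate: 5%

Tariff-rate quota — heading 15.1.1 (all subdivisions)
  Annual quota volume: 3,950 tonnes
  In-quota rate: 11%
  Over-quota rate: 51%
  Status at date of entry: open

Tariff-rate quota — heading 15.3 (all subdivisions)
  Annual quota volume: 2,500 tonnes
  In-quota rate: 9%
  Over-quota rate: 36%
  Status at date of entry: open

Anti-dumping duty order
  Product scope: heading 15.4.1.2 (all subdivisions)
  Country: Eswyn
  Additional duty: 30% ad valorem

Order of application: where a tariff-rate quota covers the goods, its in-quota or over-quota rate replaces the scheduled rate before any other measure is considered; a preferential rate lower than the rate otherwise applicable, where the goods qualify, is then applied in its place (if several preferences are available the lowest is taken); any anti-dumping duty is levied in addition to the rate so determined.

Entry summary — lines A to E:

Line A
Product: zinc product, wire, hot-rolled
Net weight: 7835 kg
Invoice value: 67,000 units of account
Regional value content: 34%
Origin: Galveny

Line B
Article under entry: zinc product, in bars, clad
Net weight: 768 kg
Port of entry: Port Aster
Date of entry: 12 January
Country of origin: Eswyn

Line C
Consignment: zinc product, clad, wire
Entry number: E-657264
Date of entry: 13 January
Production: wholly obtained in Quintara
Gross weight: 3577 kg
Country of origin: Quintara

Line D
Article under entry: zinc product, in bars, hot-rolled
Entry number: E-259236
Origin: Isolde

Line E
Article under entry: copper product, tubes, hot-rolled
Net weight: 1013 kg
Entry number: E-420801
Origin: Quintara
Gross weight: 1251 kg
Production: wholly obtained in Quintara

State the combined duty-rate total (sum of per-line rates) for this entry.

97%

Line A: zinc → 15.4; wire → 15.4.2; hot-rolled → 15.4.2.3. Scheduled 12%. Galveny agreement on 15.1.2.1: 15.4.2.3 not covered. → 12%.
Line B: zinc → 15.4; in bars → 15.4.1; clad → 15.4.1.2. Scheduled 19%. anti-dumping (Eswyn, 15.4.1.2): +30%; total 19% + 30% = 49%. → 49%.
Line C: zinc → 15.4; wire → 15.4.2; clad → 15.4.2.2. Scheduled 10%. Quintara agreement on 15.2: 15.4.2.2 not covered. → 10%.
Line D: zinc → 15.4; in bars → 15.4.1; hot-rolled → 15.4.1.3. Scheduled 23%. No special measure applies. → 23%.
Line E: copper → 15.2; tubes → 15.2.2; hot-rolled → 15.2.2.1. Scheduled 6%. Quintara agreement on 15.2: wholly obtained → 3% available; preferential 3%. → 3%.
Sum: 12% + 49% + 10% + 23% + 3% = 97%.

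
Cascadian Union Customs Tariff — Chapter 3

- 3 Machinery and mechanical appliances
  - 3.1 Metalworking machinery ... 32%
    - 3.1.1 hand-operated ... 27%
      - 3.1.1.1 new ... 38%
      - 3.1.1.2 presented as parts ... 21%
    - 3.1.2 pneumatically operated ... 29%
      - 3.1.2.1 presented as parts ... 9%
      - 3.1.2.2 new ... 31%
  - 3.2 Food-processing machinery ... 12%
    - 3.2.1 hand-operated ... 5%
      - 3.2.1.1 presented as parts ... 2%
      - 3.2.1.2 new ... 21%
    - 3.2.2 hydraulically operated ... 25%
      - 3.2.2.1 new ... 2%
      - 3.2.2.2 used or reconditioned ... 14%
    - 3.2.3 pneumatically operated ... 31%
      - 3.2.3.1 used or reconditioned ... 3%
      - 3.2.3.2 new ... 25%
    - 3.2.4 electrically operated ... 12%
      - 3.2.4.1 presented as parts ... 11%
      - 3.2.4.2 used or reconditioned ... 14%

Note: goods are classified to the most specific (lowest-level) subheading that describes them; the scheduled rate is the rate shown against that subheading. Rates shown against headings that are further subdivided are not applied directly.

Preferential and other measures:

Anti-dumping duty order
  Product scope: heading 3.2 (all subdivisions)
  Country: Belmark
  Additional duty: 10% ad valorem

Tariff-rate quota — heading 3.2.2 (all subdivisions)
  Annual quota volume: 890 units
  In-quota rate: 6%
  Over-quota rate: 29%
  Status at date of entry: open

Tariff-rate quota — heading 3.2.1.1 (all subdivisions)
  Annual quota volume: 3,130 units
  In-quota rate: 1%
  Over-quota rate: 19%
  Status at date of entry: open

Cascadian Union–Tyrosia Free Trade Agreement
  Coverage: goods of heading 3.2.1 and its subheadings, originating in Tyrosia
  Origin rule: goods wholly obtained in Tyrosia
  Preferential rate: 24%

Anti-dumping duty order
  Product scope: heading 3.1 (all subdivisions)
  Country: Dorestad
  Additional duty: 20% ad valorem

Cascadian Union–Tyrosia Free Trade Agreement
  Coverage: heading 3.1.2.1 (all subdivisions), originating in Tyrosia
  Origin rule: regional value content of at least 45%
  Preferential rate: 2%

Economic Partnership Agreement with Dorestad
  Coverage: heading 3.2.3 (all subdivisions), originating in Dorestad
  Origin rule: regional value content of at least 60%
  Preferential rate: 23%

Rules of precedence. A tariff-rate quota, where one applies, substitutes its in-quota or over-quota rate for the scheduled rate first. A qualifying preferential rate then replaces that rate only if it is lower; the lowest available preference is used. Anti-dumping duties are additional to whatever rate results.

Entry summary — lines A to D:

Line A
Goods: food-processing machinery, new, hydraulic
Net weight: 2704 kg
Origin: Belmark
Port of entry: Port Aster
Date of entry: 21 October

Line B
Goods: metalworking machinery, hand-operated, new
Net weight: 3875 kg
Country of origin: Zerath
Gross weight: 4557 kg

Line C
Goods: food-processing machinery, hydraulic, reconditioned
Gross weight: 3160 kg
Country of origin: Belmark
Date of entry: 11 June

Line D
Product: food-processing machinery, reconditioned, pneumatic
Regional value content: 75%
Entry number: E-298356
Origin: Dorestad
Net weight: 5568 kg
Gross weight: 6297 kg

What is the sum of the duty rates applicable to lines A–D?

73%

Line A: food-processing → 3.2; hydraulic → 3.2.2; new → 3.2.2.1. Scheduled 2%. quota on 3.2.2 open → in-quota 6%; anti-dumping (Belmark, 3.2): +10%; total 6% + 10% = 16%. → 16%.
Line B: metalworking → 3.1; hand-operated → 3.1.1; new → 3.1.1.1. Scheduled 38%. No special measure applies. → 38%.
Line C: food-processing → 3.2; hydraulic → 3.2.2; reconditioned → 3.2.2.2. Scheduled 14%. quota on 3.2.2 open → in-quota 6%; anti-dumping (Belmark, 3.2): +10%; total 6% + 10% = 16%. → 16%.
Line D: food-processing → 3.2; pneumatic → 3.2.3; reconditioned → 3.2.3.1. Scheduled 3%. Dorestad agreement on 3.2.3: RVC ≥ 60% → 23% available; preference 23% not lower than 3% → no reduction. → 3%.
Sum: 16% + 38% + 16% + 3% = 73%.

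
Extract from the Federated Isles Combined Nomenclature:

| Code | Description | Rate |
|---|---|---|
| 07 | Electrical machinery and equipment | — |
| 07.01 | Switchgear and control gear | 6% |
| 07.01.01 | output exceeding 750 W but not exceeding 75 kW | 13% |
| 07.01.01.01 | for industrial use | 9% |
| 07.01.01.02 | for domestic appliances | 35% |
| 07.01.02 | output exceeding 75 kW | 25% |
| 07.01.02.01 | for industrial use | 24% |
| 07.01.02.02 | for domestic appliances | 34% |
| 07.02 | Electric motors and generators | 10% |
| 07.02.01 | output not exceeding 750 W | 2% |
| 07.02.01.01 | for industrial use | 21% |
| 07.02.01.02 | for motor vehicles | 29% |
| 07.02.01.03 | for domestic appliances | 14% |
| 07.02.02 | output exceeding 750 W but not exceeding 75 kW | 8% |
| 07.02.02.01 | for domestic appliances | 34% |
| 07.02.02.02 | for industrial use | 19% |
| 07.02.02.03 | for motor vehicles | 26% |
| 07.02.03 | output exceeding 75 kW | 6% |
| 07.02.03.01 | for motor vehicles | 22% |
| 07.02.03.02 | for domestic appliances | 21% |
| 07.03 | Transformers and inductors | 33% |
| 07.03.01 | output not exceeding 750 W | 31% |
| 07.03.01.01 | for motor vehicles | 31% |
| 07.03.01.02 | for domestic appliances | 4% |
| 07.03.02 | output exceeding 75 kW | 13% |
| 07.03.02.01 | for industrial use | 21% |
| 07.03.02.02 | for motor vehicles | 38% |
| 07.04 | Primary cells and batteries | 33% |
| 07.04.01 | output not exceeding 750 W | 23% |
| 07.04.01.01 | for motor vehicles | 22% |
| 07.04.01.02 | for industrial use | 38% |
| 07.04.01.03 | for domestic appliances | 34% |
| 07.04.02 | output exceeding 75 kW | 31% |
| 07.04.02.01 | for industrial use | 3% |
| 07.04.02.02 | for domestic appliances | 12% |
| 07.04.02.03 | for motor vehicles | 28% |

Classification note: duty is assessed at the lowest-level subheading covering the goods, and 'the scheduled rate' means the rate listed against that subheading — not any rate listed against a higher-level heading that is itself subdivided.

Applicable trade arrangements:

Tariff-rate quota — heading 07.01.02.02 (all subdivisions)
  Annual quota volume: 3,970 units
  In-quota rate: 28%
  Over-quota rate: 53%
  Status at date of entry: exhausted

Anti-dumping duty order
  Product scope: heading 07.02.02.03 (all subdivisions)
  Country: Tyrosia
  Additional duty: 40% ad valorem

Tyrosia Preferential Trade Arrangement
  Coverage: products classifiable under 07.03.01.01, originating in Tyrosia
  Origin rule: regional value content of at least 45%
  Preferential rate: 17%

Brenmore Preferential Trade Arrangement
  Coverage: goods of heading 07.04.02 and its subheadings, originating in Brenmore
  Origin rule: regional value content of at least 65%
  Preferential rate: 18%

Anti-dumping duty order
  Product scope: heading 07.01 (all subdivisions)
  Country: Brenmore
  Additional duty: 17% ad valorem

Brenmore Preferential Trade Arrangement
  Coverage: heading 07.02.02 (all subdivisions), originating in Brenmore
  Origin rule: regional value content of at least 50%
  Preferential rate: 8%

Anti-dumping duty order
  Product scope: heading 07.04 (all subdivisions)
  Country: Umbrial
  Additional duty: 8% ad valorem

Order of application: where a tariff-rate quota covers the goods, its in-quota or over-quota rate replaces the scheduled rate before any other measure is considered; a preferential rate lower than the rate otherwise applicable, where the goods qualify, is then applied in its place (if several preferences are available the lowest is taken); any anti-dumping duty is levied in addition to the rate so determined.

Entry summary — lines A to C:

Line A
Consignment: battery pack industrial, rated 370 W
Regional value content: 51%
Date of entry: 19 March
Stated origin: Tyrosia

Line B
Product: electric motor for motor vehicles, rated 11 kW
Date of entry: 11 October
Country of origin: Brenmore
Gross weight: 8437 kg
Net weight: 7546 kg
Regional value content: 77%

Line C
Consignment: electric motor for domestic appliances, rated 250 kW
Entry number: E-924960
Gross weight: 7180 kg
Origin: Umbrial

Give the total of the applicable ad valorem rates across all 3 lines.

Line A: battery pack → 07.04; rated 370 W → 07.04.01; industrial → 07.04.01.02. Scheduled 38%. Tyrosia agreement on 07.03.01.01: 07.04.01.02 not covered. → 38%.
Line B: electric motor → 07.02; rated 11 kW → 07.02.02; for motor vehicles → 07.02.02.03. Scheduled 26%. Brenmore agreement on 07.04.02: 07.02.02.03 not covered; Brenmore agreement on 07.02.02: RVC ≥ 50% → 8% available; preferential 8%. → 8%.
Line C: electric motor → 07.02; rated 250 kW → 07.02.03; for domestic appliances → 07.02.03.02. Scheduled 21%. No special measure applies. → 21%.
Sum: 38% + 8% + 21% = 67%.

67%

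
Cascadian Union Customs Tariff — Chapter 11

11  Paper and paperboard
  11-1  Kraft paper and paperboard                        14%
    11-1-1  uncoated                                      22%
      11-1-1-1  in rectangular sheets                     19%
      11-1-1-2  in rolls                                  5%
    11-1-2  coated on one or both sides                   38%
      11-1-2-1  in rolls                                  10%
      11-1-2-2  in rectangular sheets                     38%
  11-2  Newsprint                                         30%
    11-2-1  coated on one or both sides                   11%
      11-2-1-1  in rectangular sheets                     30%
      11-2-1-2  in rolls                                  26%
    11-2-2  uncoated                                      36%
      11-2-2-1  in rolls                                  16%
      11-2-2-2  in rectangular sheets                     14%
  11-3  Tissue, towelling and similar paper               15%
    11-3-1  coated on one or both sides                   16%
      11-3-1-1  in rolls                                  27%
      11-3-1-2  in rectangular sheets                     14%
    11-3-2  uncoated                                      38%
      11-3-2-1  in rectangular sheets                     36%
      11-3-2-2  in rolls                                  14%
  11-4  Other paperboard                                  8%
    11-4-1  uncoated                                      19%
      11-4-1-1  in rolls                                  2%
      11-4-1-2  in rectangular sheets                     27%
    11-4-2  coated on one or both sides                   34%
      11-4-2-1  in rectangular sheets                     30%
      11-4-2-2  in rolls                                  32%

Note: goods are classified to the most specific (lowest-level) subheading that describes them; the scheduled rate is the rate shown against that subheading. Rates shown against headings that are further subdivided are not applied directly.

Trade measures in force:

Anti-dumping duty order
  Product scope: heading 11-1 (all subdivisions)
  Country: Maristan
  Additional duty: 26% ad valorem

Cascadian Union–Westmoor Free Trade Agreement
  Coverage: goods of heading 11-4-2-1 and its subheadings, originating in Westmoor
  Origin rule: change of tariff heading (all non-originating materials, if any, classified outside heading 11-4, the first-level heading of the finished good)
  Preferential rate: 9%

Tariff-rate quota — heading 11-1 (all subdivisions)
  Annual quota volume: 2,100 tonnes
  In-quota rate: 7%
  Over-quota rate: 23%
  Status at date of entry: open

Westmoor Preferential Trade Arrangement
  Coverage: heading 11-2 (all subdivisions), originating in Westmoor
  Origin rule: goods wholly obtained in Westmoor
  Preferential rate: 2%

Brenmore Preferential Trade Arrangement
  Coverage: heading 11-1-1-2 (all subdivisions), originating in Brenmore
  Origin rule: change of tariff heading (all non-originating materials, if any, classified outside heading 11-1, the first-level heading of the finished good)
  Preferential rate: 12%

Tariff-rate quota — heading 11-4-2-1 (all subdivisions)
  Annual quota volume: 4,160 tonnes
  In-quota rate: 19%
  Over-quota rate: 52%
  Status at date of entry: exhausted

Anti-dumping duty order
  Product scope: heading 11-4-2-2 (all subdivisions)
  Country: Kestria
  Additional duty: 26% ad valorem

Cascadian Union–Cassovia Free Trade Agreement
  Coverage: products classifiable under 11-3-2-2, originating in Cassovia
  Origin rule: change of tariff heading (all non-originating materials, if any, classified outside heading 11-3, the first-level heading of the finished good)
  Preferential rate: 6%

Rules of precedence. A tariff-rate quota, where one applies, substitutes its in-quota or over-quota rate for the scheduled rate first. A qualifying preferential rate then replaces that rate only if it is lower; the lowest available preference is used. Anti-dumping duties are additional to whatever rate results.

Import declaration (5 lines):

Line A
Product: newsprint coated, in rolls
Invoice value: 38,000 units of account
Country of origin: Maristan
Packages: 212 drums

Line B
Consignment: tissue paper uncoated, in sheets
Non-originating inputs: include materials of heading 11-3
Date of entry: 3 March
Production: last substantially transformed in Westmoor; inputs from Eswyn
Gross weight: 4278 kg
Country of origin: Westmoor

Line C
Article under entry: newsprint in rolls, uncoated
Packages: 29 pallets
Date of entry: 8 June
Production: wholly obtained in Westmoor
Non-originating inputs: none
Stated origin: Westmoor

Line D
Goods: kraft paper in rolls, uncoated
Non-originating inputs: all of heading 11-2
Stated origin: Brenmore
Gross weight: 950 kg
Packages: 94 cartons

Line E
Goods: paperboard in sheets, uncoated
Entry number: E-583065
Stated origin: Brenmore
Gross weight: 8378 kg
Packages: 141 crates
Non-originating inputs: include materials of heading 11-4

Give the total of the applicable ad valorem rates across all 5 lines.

98%

Line A: newsprint → 11-2; coated → 11-2-1; in rolls → 11-2-1-2. Scheduled 26%. No special measure applies. → 26%.
Line B: tissue paper → 11-3; uncoated → 11-3-2; in sheets → 11-3-2-1. Scheduled 36%. Westmoor agreement on 11-4-2-1: 11-3-2-1 not covered; Westmoor agreement on 11-2: 11-3-2-1 not covered. → 36%.
Line C: newsprint → 11-2; uncoated → 11-2-2; in rolls → 11-2-2-1. Scheduled 16%. Westmoor agreement on 11-4-2-1: 11-2-2-1 not covered; Westmoor agreement on 11-2: wholly obtained → 2% available; preferential 2%. → 2%.
Line D: kraft paper → 11-1; uncoated → 11-1-1; in rolls → 11-1-1-2. Scheduled 5%. quota on 11-1 open → in-quota 7%; Brenmore agreement on 11-1-1-2: CTH met → 12% available; preference 12% not lower than 7% → no reduction. → 7%.
Line E: paperboard → 11-4; uncoated → 11-4-1; in sheets → 11-4-1-2. Scheduled 27%. Brenmore agreement on 11-1-1-2: 11-4-1-2 not covered. → 27%.
Sum: 26% + 36% + 2% + 7% + 27% = 98%.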